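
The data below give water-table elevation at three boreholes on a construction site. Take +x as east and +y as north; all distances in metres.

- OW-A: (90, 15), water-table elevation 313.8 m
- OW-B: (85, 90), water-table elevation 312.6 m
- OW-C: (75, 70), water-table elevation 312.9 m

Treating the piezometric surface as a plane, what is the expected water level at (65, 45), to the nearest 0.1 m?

With h = a·x + b·y + c and OW-A as origin, the differences give:
  (-5)·a + 75·b = -1.2
  (-15)·a + 55·b = -0.9
Eliminate b (×55 and ×75, subtract): 850·a = 1.50 → a = ∂h/∂x = +0.001765
Back-substitute: b = ∂h/∂y = -0.01588.
h(65, 45) = 313.8 + (+0.001765)·(-25) + (-0.01588)·(30) = 313.8 -0.044 -0.476 = 313.279 m.

313.3 m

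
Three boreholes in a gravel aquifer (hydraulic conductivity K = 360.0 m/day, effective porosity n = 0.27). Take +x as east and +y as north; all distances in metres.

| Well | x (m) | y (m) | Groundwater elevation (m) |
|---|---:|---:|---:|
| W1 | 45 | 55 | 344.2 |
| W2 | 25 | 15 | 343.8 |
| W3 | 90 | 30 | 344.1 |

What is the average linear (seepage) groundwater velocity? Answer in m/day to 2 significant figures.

12 m/day

Taking W1 as reference: W2−W1 = (-20, -40, -0.4); W3−W1 = (45, -25, -0.1).
Solve a·Δx + b·Δy = Δh: det = (-20)·(-25) − 45·(-40) = 2300.
∂h/∂x = [(-0.4)·(-25) − (-0.1)·(-40)] / 2300 = +0.002609
∂h/∂y = [(-20)·(-0.1) − 45·(-0.4)] / 2300 = +0.008696
|∇h| = √(0.002609² + 0.008696²) = 0.009079
Seepage velocity v = K·i/n = 360.0 × 0.009079 / 0.27 = 12.11 m/day.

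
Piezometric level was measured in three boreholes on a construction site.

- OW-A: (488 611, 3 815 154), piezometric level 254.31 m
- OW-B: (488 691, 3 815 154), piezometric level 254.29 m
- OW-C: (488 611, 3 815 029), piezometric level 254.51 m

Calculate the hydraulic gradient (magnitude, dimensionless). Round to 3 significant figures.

0.00162

∂h/∂x = (254.29 − 254.31) / (488691 − 488611) = -0.0002500
∂h/∂y = (254.51 − 254.31) / (3815029 − 3815154) = -0.001600
|∇h| = √(-0.0002500² + -0.001600²) = 0.001619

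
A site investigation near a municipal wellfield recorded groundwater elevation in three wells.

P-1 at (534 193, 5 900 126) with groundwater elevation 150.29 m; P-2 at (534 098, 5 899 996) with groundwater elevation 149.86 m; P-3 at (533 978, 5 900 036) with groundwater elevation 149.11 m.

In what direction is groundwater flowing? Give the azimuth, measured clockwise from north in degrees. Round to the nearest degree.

280°

With h = a·x + b·y + c and P-1 as origin, the differences give:
  (-95)·a + (-130)·b = -0.43
  (-215)·a + (-90)·b = -1.18
Eliminate b (×(-90) and ×(-130), subtract): -19400·a = -114.700 → a = ∂h/∂x = +0.005912
Back-substitute: b = ∂h/∂y = -0.001013.
Flow direction (−∇h) has components (-0.005912 E, +0.001013 N).
Azimuth = atan2(E, N) = atan2(-0.005912, +0.001013) = 279.7° ≈ 280°.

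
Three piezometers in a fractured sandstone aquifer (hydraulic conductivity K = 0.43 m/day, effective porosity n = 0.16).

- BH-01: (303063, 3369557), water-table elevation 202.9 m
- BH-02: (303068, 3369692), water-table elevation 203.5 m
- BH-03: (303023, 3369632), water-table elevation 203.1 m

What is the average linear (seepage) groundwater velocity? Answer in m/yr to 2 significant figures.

5.2 m/yr

With h = a·x + b·y + c and BH-01 as origin, the differences give:
  5·a + 135·b = +0.6
  (-40)·a + 75·b = +0.2
Eliminate b (×75 and ×135, subtract): 5775·a = 18.00 → a = ∂h/∂x = +0.003117
Back-substitute: b = ∂h/∂y = +0.004329.
|∇h| = √(0.003117² + 0.004329²) = 0.005334
Seepage velocity v = K·i/n = 0.43 × 0.005334 / 0.16 = 0.01434 m/day = 5.238 m/yr.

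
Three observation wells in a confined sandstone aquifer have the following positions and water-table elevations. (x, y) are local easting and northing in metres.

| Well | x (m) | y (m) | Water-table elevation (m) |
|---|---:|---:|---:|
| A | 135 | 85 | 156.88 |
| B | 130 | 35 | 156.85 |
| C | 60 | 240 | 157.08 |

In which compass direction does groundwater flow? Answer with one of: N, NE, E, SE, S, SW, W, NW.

With h = a·x + b·y + c and A as origin, the differences give:
  (-5)·a + (-50)·b = -0.03
  (-75)·a + 155·b = +0.20
Eliminate b (×155 and ×(-50), subtract): -4525·a = 5.350 → a = ∂h/∂x = -0.001182
Back-substitute: b = ∂h/∂y = +0.0007182.
Flow = −∇h = (+0.001182 east, -0.0007182 north), which points southeast.

SE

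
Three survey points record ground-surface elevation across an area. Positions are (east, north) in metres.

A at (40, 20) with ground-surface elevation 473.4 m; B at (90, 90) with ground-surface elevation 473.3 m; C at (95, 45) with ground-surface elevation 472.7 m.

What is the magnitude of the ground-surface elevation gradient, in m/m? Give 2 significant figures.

0.021 m/m

With z = a·x + b·y + c and A as origin, the differences give:
  50·a + 70·b = -0.1
  55·a + 25·b = -0.7
Eliminate b (×25 and ×70, subtract): -2600·a = 46.50 → a = ∂z/∂x = -0.01788
Back-substitute: b = ∂z/∂y = +0.01135.
|∇f| = √(-0.01788² + 0.01135²) = 0.02118 m/m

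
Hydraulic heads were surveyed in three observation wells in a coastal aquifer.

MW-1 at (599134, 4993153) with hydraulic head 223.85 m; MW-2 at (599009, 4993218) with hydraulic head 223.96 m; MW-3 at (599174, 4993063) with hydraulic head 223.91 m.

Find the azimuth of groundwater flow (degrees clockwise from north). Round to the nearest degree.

049°

With h = a·x + b·y + c and MW-1 as origin, the differences give:
  (-125)·a + 65·b = +0.11
  40·a + (-90)·b = +0.06
Eliminate b (×(-90) and ×65, subtract): 8650·a = -13.800 → a = ∂h/∂x = -0.001595
Back-substitute: b = ∂h/∂y = -0.001376.
Flow direction (−∇h) has components (+0.001595 E, +0.001376 N).
Azimuth = atan2(E, N) = atan2(+0.001595, +0.001376) = 49.2° ≈ 049°.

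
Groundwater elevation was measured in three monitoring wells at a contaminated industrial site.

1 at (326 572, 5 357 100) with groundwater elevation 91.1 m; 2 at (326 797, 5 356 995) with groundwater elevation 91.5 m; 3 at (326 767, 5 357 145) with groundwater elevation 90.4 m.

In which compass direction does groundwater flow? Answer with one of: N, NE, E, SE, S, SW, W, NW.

Taking 1 as reference: 2−1 = (225, -105, +0.4); 3−1 = (195, 45, -0.7).
Determinant of the coordinate differences = 225·45 − 195·(-105) = 30600.
∂h/∂x = [(+0.4)·45 − (-0.7)·(-105)] / 30600 = -0.001814
∂h/∂y = [225·(-0.7) − 195·(+0.4)] / 30600 = -0.007696
Flow = −∇h = (+0.001814 east, +0.007696 north), which points north.

N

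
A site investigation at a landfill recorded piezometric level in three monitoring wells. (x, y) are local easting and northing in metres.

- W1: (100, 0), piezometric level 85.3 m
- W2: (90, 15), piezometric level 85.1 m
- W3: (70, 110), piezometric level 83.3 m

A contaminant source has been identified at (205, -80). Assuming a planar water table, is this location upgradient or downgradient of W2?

upgradient

With h = a·x + b·y + c and W1 as origin, the differences give:
  (-10)·a + 15·b = -0.2
  (-30)·a + 110·b = -2.0
Eliminate b (×110 and ×15, subtract): -650·a = 8.00 → a = ∂h/∂x = -0.01231
Back-substitute: b = ∂h/∂y = -0.02154.
Head at (205, -80) = 85.3 + (-0.01231)·(105) + (-0.02154)·(-80) = 85.73 m.
That is higher than the 85.1 m at W2, so the point is upgradient.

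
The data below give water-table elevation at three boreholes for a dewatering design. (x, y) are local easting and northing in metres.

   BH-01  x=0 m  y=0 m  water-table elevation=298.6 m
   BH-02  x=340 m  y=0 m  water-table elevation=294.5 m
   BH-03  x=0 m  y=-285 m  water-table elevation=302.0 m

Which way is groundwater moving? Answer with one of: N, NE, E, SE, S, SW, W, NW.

NE

∂h/∂x = (294.5 − 298.6) / (340 − 0) = -0.01206
∂h/∂y = (302.0 − 298.6) / (-285 − 0) = -0.01193
Flow = −∇h = (+0.01206 east, +0.01193 north), which points northeast.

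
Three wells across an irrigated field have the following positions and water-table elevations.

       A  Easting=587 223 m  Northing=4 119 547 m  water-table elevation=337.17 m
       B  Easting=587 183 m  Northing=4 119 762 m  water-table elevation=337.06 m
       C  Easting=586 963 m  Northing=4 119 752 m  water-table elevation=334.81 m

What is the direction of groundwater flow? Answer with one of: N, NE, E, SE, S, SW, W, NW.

Differences from A: to B (Δx, Δy, Δh) = (-40, 215, -0.11); to C = (-260, 205, -2.36).
Determinant of the coordinate differences = (-40)·205 − (-260)·215 = 47700.
∂h/∂x = [(-0.11)·205 − (-2.36)·215] / 47700 = +0.01016
∂h/∂y = [(-40)·(-2.36) − (-260)·(-0.11)] / 47700 = +0.001379
Flow = −∇h = (-0.01016 east, -0.001379 north), which points west.

W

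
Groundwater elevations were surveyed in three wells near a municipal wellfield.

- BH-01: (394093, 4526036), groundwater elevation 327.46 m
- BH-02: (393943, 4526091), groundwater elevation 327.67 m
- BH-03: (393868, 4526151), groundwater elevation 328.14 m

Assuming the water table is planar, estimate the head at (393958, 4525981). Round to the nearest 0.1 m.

326.5 m

Differences from BH-01: to BH-02 (Δx, Δy, Δh) = (-150, 55, +0.21); to BH-03 = (-225, 115, +0.68).
Solve a·Δx + b·Δy = Δh: det = (-150)·115 − (-225)·55 = -4875.
∂h/∂x = [(+0.21)·115 − (+0.68)·55] / -4875 = +0.002718
∂h/∂y = [(-150)·(+0.68) − (-225)·(+0.21)] / -4875 = +0.01123
h(393958, 4525981) = 327.46 + (+0.002718)·(-135) + (+0.01123)·(-55) = 327.46 -0.367 -0.618 = 326.475 m.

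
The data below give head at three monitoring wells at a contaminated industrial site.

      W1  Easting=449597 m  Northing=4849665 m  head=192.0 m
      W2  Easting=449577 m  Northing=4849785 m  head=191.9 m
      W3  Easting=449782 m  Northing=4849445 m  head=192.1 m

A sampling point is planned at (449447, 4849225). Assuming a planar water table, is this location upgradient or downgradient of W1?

Three-point gradient (reference W1): Δ to W2 = (-20, 120, -0.1), Δ to W3 = (185, -220, +0.1).
∂h/∂x = -0.0005618, ∂h/∂y = -0.0009270 (det = -17800).
Head at (449447, 4849225) = 192.0 + (-0.0005618)·(-150) + (-0.0009270)·(-440) = 192.49 m.
That is higher than the 192.0 m at W1, so the point is upgradient.

upgradient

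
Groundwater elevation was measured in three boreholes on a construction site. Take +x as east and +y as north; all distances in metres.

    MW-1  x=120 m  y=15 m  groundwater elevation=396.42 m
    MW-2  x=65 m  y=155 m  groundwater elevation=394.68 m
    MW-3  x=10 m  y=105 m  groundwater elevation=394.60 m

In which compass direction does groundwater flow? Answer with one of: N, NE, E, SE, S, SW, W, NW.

NW

Three-point gradient (reference MW-1): Δ to MW-2 = (-55, 140, -1.74), Δ to MW-3 = (-110, 90, -1.82).
∂h/∂x = +0.009397, ∂h/∂y = -0.008737 (det = 10450).
Flow = −∇h = (-0.009397 east, +0.008737 north), which points northwest.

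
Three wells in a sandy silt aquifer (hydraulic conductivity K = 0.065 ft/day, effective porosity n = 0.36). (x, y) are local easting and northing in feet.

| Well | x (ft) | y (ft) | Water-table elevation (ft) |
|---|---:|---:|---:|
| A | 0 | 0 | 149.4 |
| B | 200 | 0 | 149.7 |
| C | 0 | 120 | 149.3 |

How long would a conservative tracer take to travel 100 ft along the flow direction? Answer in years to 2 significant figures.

880 years

∂h/∂x = (149.7 − 149.4) / (200 − 0) = +0.001500
∂h/∂y = (149.3 − 149.4) / (120 − 0) = -0.0008333
|∇h| = √(0.001500² + -0.0008333²) = 0.001716
Seepage velocity v = K·i/n = 0.065 × 0.001716 / 0.36 = 0.0003098 ft/day.
t = 100 / 0.0003098 = 3.228e+05 days = 884 years.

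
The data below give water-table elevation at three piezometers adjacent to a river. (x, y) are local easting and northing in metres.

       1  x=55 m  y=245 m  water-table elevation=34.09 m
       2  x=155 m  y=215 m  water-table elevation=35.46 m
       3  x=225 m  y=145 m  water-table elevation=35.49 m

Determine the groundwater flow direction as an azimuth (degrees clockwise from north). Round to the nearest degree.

Three-point gradient (reference 1): Δ to 2 = (100, -30, +1.37), Δ to 3 = (170, -100, +1.40).
∂h/∂x = +0.01939, ∂h/∂y = +0.01896 (det = -4900).
Flow direction (−∇h) has components (-0.01939 E, -0.01896 N).
Azimuth = atan2(E, N) = atan2(-0.01939, -0.01896) = 225.6° ≈ 226°.

226°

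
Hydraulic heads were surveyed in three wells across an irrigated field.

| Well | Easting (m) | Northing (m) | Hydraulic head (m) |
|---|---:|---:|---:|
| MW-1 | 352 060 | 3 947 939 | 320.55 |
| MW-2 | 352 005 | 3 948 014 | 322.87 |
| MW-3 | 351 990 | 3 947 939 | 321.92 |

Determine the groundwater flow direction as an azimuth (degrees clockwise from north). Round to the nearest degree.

With h = a·x + b·y + c and MW-1 as origin, the differences give:
  (-55)·a + 75·b = +2.32
  (-70)·a + 0·b = +1.37
Eliminate b (×0 and ×75, subtract): 5250·a = -102.750 → a = ∂h/∂x = -0.01957
Back-substitute: b = ∂h/∂y = +0.01658.
Flow direction (−∇h) has components (+0.01957 E, -0.01658 N).
Azimuth = atan2(E, N) = atan2(+0.01957, -0.01658) = 130.3° ≈ 130°.

130°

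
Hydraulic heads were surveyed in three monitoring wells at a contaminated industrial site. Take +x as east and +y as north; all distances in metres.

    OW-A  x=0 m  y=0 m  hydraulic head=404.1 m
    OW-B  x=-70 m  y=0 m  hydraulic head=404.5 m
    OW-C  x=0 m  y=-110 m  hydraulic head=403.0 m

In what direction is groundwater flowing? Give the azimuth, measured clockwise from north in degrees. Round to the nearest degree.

∂h/∂x = (404.5 − 404.1) / (-70 − 0) = -0.005714
∂h/∂y = (403.0 − 404.1) / (-110 − 0) = +0.01000
Flow direction (−∇h) has components (+0.005714 E, -0.01000 N).
Azimuth = atan2(E, N) = atan2(+0.005714, -0.01000) = 150.3° ≈ 150°.

150°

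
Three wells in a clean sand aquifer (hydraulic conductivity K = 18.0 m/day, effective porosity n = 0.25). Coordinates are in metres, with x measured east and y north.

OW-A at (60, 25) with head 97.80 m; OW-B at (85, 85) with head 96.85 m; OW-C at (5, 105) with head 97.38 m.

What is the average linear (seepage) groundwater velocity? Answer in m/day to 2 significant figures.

1.1 m/day

Taking OW-A as reference: OW-B−OW-A = (25, 60, -0.95); OW-C−OW-A = (-55, 80, -0.42).
Determinant of the coordinate differences = 25·80 − (-55)·60 = 5300.
∂h/∂x = [(-0.95)·80 − (-0.42)·60] / 5300 = -0.009585
∂h/∂y = [25·(-0.42) − (-55)·(-0.95)] / 5300 = -0.01184
|∇h| = √(-0.009585² + -0.01184²) = 0.01523
Seepage velocity v = K·i/n = 18.0 × 0.01523 / 0.25 = 1.097 m/day.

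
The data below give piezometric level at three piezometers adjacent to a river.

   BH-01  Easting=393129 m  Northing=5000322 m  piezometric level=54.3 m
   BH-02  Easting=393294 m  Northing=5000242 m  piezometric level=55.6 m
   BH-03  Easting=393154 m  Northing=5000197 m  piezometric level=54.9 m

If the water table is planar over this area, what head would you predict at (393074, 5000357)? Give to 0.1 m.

53.8 m

With h = a·x + b·y + c and BH-01 as origin, the differences give:
  165·a + (-80)·b = +1.3
  25·a + (-125)·b = +0.6
Eliminate b (×(-125) and ×(-80), subtract): -18625·a = -114.50 → a = ∂h/∂x = +0.006148
Back-substitute: b = ∂h/∂y = -0.003570.
h(393074, 5000357) = 54.3 + (+0.006148)·(-55) + (-0.003570)·(35) = 54.3 -0.338 -0.125 = 53.837 m.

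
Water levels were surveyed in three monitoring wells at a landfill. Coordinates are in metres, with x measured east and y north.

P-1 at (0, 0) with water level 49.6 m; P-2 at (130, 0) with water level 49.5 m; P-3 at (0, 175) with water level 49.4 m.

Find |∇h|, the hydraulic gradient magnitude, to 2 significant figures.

0.0014

∂h/∂x = (49.5 − 49.6) / (130 − 0) = -0.0007692
∂h/∂y = (49.4 − 49.6) / (175 − 0) = -0.001143
|∇h| = √(-0.0007692² + -0.001143²) = 0.001378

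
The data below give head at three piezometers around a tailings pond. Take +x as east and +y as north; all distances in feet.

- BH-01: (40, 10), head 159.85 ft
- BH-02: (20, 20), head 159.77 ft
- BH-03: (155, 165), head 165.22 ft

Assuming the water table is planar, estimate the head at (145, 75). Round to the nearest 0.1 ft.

163.0 ft

Differences from BH-01: to BH-02 (Δx, Δy, Δh) = (-20, 10, -0.08); to BH-03 = (115, 155, +5.37).
Solve a·Δx + b·Δy = Δh: det = (-20)·155 − 115·10 = -4250.
∂h/∂x = [(-0.08)·155 − (+5.37)·10] / -4250 = +0.01555
∂h/∂y = [(-20)·(+5.37) − 115·(-0.08)] / -4250 = +0.02311
h(145, 75) = 159.85 + (+0.01555)·(105) + (+0.02311)·(65) = 159.85 +1.633 +1.502 = 162.985 ft.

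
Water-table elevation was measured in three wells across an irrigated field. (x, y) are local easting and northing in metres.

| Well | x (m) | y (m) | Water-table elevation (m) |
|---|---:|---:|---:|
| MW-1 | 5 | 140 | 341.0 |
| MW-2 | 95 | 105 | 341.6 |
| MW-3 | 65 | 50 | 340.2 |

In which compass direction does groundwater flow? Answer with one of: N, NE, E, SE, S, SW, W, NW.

Taking MW-1 as reference: MW-2−MW-1 = (90, -35, +0.6); MW-3−MW-1 = (60, -90, -0.8).
Solve a·Δx + b·Δy = Δh: det = 90·(-90) − 60·(-35) = -6000.
∂h/∂x = [(+0.6)·(-90) − (-0.8)·(-35)] / -6000 = +0.01367
∂h/∂y = [90·(-0.8) − 60·(+0.6)] / -6000 = +0.01800
Flow = −∇h = (-0.01367 east, -0.01800 north), which points southwest.

SW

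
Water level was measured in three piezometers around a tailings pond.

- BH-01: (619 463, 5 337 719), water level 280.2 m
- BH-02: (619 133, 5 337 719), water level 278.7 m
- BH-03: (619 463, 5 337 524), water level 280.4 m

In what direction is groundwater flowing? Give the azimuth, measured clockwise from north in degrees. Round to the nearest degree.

∂h/∂x = (278.7 − 280.2) / (619133 − 619463) = +0.004545
∂h/∂y = (280.4 − 280.2) / (5337524 − 5337719) = -0.001026
Flow direction (−∇h) has components (-0.004545 E, +0.001026 N).
Azimuth = atan2(E, N) = atan2(-0.004545, +0.001026) = 282.7° ≈ 283°.

283°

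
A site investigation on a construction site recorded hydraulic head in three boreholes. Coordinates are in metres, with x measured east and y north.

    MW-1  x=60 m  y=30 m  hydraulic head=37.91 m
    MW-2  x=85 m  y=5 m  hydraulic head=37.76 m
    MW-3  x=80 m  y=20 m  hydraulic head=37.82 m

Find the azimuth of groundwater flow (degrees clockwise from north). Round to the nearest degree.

Differences from MW-1: to MW-2 (Δx, Δy, Δh) = (25, -25, -0.15); to MW-3 = (20, -10, -0.09).
Solve a·Δx + b·Δy = Δh: det = 25·(-10) − 20·(-25) = 250.
∂h/∂x = [(-0.15)·(-10) − (-0.09)·(-25)] / 250 = -0.003000
∂h/∂y = [25·(-0.09) − 20·(-0.15)] / 250 = +0.003000
Flow direction (−∇h) has components (+0.003000 E, -0.003000 N).
Azimuth = atan2(E, N) = atan2(+0.003000, -0.003000) = 135.0° ≈ 135°.

135°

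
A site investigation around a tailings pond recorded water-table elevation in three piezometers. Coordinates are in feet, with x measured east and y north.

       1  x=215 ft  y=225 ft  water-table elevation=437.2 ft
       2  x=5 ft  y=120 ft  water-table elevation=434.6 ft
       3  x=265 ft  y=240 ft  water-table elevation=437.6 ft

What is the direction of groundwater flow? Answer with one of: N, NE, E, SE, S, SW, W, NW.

S

With h = a·x + b·y + c and 1 as origin, the differences give:
  (-210)·a + (-105)·b = -2.6
  50·a + 15·b = +0.4
Eliminate b (×15 and ×(-105), subtract): 2100·a = 3.00 → a = ∂h/∂x = +0.001429
Back-substitute: b = ∂h/∂y = +0.02190.
Flow = −∇h = (-0.001429 east, -0.02190 north), which points south.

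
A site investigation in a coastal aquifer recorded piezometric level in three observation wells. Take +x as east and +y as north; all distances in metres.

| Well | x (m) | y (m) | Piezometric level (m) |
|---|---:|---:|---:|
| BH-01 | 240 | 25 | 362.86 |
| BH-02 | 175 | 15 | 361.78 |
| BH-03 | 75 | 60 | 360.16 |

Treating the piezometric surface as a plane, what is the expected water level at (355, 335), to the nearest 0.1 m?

365.0 m

Differences from BH-01: to BH-02 (Δx, Δy, Δh) = (-65, -10, -1.08); to BH-03 = (-165, 35, -2.70).
Determinant of the coordinate differences = (-65)·35 − (-165)·(-10) = -3925.
∂h/∂x = [(-1.08)·35 − (-2.70)·(-10)] / -3925 = +0.01651
∂h/∂y = [(-65)·(-2.70) − (-165)·(-1.08)] / -3925 = +0.0006879
h(355, 335) = 362.86 + (+0.01651)·(115) + (+0.0006879)·(310) = 362.86 +1.899 +0.213 = 364.972 m.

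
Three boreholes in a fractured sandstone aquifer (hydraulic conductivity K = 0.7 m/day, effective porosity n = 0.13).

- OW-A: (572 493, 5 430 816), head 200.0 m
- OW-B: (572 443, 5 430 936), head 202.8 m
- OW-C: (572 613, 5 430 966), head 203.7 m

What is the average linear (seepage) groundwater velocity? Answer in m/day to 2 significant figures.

Differences from OW-A: to OW-B (Δx, Δy, Δh) = (-50, 120, +2.8); to OW-C = (120, 150, +3.7).
Determinant of the coordinate differences = (-50)·150 − 120·120 = -21900.
∂h/∂x = [(+2.8)·150 − (+3.7)·120] / -21900 = +0.001096
∂h/∂y = [(-50)·(+3.7) − 120·(+2.8)] / -21900 = +0.02379
|∇h| = √(0.001096² + 0.02379²) = 0.02382
Seepage velocity v = K·i/n = 0.7 × 0.02382 / 0.13 = 0.1283 m/day.

0.13 m/day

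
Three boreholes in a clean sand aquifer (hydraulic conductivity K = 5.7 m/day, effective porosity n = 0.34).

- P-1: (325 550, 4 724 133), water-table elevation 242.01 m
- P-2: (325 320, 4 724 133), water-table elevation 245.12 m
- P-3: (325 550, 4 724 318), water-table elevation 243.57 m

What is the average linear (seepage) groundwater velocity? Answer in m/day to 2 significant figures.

∂h/∂x = (245.12 − 242.01) / (325320 − 325550) = -0.01352
∂h/∂y = (243.57 − 242.01) / (4724318 − 4724133) = +0.008432
|∇h| = √(-0.01352² + 0.008432²) = 0.01593
Seepage velocity v = K·i/n = 5.7 × 0.01593 / 0.34 = 0.2671 m/day.

0.27 m/day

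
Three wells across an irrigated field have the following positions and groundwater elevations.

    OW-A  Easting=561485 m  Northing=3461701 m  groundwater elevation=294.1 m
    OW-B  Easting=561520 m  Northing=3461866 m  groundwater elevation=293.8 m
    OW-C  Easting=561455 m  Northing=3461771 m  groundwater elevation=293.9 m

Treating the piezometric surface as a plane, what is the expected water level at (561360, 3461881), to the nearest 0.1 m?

With h = a·x + b·y + c and OW-A as origin, the differences give:
  35·a + 165·b = -0.3
  (-30)·a + 70·b = -0.2
Eliminate b (×70 and ×165, subtract): 7400·a = 12.00 → a = ∂h/∂x = +0.001622
Back-substitute: b = ∂h/∂y = -0.002162.
h(561360, 3461881) = 294.1 + (+0.001622)·(-125) + (-0.002162)·(180) = 294.1 -0.203 -0.389 = 293.508 m.

293.5 m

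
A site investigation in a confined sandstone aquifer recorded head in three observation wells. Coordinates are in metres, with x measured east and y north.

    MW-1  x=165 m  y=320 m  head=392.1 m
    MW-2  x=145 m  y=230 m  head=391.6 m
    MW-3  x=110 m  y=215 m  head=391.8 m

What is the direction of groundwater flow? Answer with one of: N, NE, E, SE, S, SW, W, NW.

SE

Taking MW-1 as reference: MW-2−MW-1 = (-20, -90, -0.5); MW-3−MW-1 = (-55, -105, -0.3).
Determinant of the coordinate differences = (-20)·(-105) − (-55)·(-90) = -2850.
∂h/∂x = [(-0.5)·(-105) − (-0.3)·(-90)] / -2850 = -0.008947
∂h/∂y = [(-20)·(-0.3) − (-55)·(-0.5)] / -2850 = +0.007544
Flow = −∇h = (+0.008947 east, -0.007544 north), which points southeast.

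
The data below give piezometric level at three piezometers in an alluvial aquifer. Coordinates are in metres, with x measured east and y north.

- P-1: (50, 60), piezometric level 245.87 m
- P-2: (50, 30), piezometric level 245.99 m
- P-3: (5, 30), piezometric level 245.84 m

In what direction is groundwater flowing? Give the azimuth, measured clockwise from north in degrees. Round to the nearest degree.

320°

Differences from P-1: to P-2 (Δx, Δy, Δh) = (0, -30, +0.12); to P-3 = (-45, -30, -0.03).
Solve a·Δx + b·Δy = Δh: det = 0·(-30) − (-45)·(-30) = -1350.
∂h/∂x = [(+0.12)·(-30) − (-0.03)·(-30)] / -1350 = +0.003333
∂h/∂y = [0·(-0.03) − (-45)·(+0.12)] / -1350 = -0.004000
Flow direction (−∇h) has components (-0.003333 E, +0.004000 N).
Azimuth = atan2(E, N) = atan2(-0.003333, +0.004000) = 320.2° ≈ 320°.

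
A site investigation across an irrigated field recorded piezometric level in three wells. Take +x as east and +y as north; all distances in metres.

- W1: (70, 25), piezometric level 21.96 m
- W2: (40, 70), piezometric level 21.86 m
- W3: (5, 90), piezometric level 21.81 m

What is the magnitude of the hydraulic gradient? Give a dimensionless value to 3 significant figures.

0.00207

Differences from W1: to W2 (Δx, Δy, Δh) = (-30, 45, -0.10); to W3 = (-65, 65, -0.15).
Determinant of the coordinate differences = (-30)·65 − (-65)·45 = 975.
∂h/∂x = [(-0.10)·65 − (-0.15)·45] / 975 = +0.0002564
∂h/∂y = [(-30)·(-0.15) − (-65)·(-0.10)] / 975 = -0.002051
|∇h| = √(0.0002564² + -0.002051²) = 0.002067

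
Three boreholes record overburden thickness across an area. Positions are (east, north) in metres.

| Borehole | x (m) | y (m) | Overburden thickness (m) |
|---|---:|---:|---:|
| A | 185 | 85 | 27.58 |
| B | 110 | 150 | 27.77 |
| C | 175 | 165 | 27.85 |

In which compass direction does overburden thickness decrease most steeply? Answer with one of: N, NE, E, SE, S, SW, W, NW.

Differences from A: to B (Δx, Δy, Δh) = (-75, 65, +0.19); to C = (-10, 80, +0.27).
Solve a·Δx + b·Δy = Δd: det = (-75)·80 − (-10)·65 = -5350.
∂d/∂x = [(+0.19)·80 − (+0.27)·65] / -5350 = +0.0004393
∂d/∂y = [(-75)·(+0.27) − (-10)·(+0.19)] / -5350 = +0.003430
Steepest decrease is along −∇f = (-0.0004393 E, -0.003430 N) → south.

S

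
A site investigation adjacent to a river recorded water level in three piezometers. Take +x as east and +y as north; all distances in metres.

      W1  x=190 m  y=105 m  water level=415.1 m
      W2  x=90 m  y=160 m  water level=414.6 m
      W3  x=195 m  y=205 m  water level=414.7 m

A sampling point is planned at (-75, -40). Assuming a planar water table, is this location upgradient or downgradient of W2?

upgradient

With h = a·x + b·y + c and W1 as origin, the differences give:
  (-100)·a + 55·b = -0.5
  5·a + 100·b = -0.4
Eliminate b (×100 and ×55, subtract): -10275·a = -28.00 → a = ∂h/∂x = +0.002725
Back-substitute: b = ∂h/∂y = -0.004136.
Head at (-75, -40) = 415.1 + (+0.002725)·(-265) + (-0.004136)·(-145) = 414.98 m.
That is higher than the 414.6 m at W2, so the point is upgradient.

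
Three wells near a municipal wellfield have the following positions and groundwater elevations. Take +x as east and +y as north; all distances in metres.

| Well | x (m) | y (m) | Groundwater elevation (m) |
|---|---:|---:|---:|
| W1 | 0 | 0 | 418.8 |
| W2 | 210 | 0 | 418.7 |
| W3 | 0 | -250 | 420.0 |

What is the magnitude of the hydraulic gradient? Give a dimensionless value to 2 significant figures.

0.0048

∂h/∂x = (418.7 − 418.8) / (210 − 0) = -0.0004762
∂h/∂y = (420.0 − 418.8) / (-250 − 0) = -0.004800
|∇h| = √(-0.0004762² + -0.004800²) = 0.004824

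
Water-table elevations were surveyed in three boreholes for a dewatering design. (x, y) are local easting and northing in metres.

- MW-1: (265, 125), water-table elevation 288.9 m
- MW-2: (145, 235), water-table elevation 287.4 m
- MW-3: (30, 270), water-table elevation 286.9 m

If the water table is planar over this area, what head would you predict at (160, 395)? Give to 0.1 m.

285.3 m

With h = a·x + b·y + c and MW-1 as origin, the differences give:
  (-120)·a + 110·b = -1.5
  (-235)·a + 145·b = -2.0
Eliminate b (×145 and ×110, subtract): 8450·a = 2.50 → a = ∂h/∂x = +0.0002959
Back-substitute: b = ∂h/∂y = -0.01331.
h(160, 395) = 288.9 + (+0.0002959)·(-105) + (-0.01331)·(270) = 288.9 -0.031 -3.595 = 285.274 m.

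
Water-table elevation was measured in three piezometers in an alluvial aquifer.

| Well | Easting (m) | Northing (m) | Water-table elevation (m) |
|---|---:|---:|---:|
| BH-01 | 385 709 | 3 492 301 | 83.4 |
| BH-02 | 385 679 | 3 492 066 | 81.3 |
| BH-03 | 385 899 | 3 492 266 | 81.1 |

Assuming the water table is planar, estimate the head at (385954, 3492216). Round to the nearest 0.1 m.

With h = a·x + b·y + c and BH-01 as origin, the differences give:
  (-30)·a + (-235)·b = -2.1
  190·a + (-35)·b = -2.3
Eliminate b (×(-35) and ×(-235), subtract): 45700·a = -467.00 → a = ∂h/∂x = -0.01022
Back-substitute: b = ∂h/∂y = +0.01024.
h(385954, 3492216) = 83.4 + (-0.01022)·(245) + (+0.01024)·(-85) = 83.4 -2.504 -0.870 = 80.026 m.

80.0 m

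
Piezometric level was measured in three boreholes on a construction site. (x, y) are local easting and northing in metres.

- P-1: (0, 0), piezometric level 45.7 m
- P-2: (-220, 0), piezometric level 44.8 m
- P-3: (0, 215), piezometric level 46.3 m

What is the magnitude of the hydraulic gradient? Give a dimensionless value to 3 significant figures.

0.00495

∂h/∂x = (44.8 − 45.7) / (-220 − 0) = +0.004091
∂h/∂y = (46.3 − 45.7) / (215 − 0) = +0.002791
|∇h| = √(0.004091² + 0.002791²) = 0.004952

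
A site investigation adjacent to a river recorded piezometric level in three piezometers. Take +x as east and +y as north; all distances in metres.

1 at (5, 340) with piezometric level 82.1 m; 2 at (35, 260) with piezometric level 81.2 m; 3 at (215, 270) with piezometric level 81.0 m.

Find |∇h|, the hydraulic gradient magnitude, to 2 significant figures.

Taking 1 as reference: 2−1 = (30, -80, -0.9); 3−1 = (210, -70, -1.1).
Solve a·Δx + b·Δy = Δh: det = 30·(-70) − 210·(-80) = 14700.
∂h/∂x = [(-0.9)·(-70) − (-1.1)·(-80)] / 14700 = -0.001701
∂h/∂y = [30·(-1.1) − 210·(-0.9)] / 14700 = +0.01061
|∇h| = √(-0.001701² + 0.01061²) = 0.01075

0.011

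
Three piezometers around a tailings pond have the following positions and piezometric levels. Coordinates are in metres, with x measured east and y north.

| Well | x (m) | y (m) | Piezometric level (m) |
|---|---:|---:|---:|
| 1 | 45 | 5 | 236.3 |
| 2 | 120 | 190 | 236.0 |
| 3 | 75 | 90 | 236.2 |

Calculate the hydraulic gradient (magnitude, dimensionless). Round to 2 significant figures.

With h = a·x + b·y + c and 1 as origin, the differences give:
  75·a + 185·b = -0.3
  30·a + 85·b = -0.1
Eliminate b (×85 and ×185, subtract): 825·a = -7.00 → a = ∂h/∂x = -0.008485
Back-substitute: b = ∂h/∂y = +0.001818.
|∇h| = √(-0.008485² + 0.001818²) = 0.008678

0.0087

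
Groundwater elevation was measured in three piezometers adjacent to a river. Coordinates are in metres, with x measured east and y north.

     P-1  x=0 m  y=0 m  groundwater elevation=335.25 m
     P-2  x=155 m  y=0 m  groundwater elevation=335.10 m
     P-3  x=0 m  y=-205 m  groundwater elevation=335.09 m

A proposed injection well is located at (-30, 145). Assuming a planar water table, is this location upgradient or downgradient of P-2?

∂h/∂x = (335.10 − 335.25) / (155 − 0) = -0.0009677
∂h/∂y = (335.09 − 335.25) / (-205 − 0) = +0.0007805
Head at (-30, 145) = 335.25 + (-0.0009677)·(-30) + (+0.0007805)·(145) = 335.39 m.
That is higher than the 335.10 m at P-2, so the point is upgradient.

upgradient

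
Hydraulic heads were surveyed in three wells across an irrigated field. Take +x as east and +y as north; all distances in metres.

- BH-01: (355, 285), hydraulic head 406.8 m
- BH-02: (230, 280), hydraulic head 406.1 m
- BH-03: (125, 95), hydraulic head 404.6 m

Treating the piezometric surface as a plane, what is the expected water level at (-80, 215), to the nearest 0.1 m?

404.1 m

With h = a·x + b·y + c and BH-01 as origin, the differences give:
  (-125)·a + (-5)·b = -0.7
  (-230)·a + (-190)·b = -2.2
Eliminate b (×(-190) and ×(-5), subtract): 22600·a = 122.00 → a = ∂h/∂x = +0.005398
Back-substitute: b = ∂h/∂y = +0.005044.
h(-80, 215) = 406.8 + (+0.005398)·(-435) + (+0.005044)·(-70) = 406.8 -2.348 -0.353 = 404.099 m.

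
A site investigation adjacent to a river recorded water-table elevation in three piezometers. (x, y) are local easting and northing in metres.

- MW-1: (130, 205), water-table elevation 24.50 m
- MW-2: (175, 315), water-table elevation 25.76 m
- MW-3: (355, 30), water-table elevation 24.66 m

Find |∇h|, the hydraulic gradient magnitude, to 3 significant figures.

Taking MW-1 as reference: MW-2−MW-1 = (45, 110, +1.26); MW-3−MW-1 = (225, -175, +0.16).
Determinant of the coordinate differences = 45·(-175) − 225·110 = -32625.
∂h/∂x = [(+1.26)·(-175) − (+0.16)·110] / -32625 = +0.007298
∂h/∂y = [45·(+0.16) − 225·(+1.26)] / -32625 = +0.008469
|∇h| = √(0.007298² + 0.008469²) = 0.01118

0.0112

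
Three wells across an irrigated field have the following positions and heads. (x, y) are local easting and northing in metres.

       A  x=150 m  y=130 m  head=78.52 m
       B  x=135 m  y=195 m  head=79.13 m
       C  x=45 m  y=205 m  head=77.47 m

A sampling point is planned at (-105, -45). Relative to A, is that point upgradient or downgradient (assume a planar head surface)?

With h = a·x + b·y + c and A as origin, the differences give:
  (-15)·a + 65·b = +0.61
  (-105)·a + 75·b = -1.05
Eliminate b (×75 and ×65, subtract): 5700·a = 114.000 → a = ∂h/∂x = +0.02000
Back-substitute: b = ∂h/∂y = +0.01400.
Head at (-105, -45) = 78.52 + (+0.02000)·(-255) + (+0.01400)·(-175) = 70.97 m.
That is lower than the 78.52 m at A, so the point is downgradient.

downgradient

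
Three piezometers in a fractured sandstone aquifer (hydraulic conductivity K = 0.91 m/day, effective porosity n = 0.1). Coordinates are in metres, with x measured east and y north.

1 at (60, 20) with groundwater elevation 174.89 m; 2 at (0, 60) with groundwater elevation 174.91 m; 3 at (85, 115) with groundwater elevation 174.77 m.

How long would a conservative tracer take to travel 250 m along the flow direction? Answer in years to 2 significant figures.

53 years

Differences from 1: to 2 (Δx, Δy, Δh) = (-60, 40, +0.02); to 3 = (25, 95, -0.12).
Determinant of the coordinate differences = (-60)·95 − 25·40 = -6700.
∂h/∂x = [(+0.02)·95 − (-0.12)·40] / -6700 = -0.001000
∂h/∂y = [(-60)·(-0.12) − 25·(+0.02)] / -6700 = -0.0010000
|∇h| = √(-0.001000² + -0.0010000²) = 0.001414
Seepage velocity v = K·i/n = 0.91 × 0.001414 / 0.1 = 0.01287 m/day.
t = 250 / 0.01287 = 1.943e+04 days = 53.2 years.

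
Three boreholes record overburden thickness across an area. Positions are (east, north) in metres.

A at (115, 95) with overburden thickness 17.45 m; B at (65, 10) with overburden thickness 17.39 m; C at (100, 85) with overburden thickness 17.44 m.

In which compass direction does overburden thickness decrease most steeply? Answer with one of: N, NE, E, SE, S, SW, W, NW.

SW

Taking A as reference: B−A = (-50, -85, -0.06); C−A = (-15, -10, -0.01).
Determinant of the coordinate differences = (-50)·(-10) − (-15)·(-85) = -775.
∂d/∂x = [(-0.06)·(-10) − (-0.01)·(-85)] / -775 = +0.0003226
∂d/∂y = [(-50)·(-0.01) − (-15)·(-0.06)] / -775 = +0.0005161
Steepest decrease is along −∇f = (-0.0003226 E, -0.0005161 N) → southwest.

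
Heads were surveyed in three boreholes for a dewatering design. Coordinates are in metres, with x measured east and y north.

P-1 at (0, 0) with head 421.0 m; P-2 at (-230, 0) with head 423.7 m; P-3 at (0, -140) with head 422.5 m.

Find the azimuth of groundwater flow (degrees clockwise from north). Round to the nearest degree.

048°

∂h/∂x = (423.7 − 421.0) / (-230 − 0) = -0.01174
∂h/∂y = (422.5 − 421.0) / (-140 − 0) = -0.01071
Flow direction (−∇h) has components (+0.01174 E, +0.01071 N).
Azimuth = atan2(E, N) = atan2(+0.01174, +0.01071) = 47.6° ≈ 048°.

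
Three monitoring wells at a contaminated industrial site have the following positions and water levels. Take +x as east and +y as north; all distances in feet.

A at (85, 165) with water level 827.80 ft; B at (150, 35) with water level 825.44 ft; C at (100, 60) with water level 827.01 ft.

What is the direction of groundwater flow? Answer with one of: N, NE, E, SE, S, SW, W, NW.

E

Three-point gradient (reference A): Δ to B = (65, -130, -2.36), Δ to C = (15, -105, -0.79).
∂h/∂x = -0.02976, ∂h/∂y = +0.003272 (det = -4875).
Flow = −∇h = (+0.02976 east, -0.003272 north), which points east.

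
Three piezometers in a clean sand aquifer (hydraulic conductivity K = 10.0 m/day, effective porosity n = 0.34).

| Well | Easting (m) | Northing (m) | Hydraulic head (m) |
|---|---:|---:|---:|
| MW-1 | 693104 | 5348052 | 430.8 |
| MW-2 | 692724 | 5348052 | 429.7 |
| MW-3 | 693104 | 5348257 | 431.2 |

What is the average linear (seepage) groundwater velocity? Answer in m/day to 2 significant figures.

∂h/∂x = (429.7 − 430.8) / (692724 − 693104) = +0.002895
∂h/∂y = (431.2 − 430.8) / (5348257 − 5348052) = +0.001951
|∇h| = √(0.002895² + 0.001951²) = 0.003491
Seepage velocity v = K·i/n = 10.0 × 0.003491 / 0.34 = 0.1027 m/day.

0.10 m/day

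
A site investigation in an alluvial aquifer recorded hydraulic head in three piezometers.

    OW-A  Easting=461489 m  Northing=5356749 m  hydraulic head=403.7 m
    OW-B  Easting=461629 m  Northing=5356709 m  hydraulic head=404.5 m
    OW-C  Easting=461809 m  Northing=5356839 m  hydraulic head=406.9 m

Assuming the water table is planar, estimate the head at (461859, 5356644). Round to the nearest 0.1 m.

Differences from OW-A: to OW-B (Δx, Δy, Δh) = (140, -40, +0.8); to OW-C = (320, 90, +3.2).
Determinant of the coordinate differences = 140·90 − 320·(-40) = 25400.
∂h/∂x = [(+0.8)·90 − (+3.2)·(-40)] / 25400 = +0.007874
∂h/∂y = [140·(+3.2) − 320·(+0.8)] / 25400 = +0.007559
h(461859, 5356644) = 403.7 + (+0.007874)·(370) + (+0.007559)·(-105) = 403.7 +2.913 -0.794 = 405.820 m.

405.8 m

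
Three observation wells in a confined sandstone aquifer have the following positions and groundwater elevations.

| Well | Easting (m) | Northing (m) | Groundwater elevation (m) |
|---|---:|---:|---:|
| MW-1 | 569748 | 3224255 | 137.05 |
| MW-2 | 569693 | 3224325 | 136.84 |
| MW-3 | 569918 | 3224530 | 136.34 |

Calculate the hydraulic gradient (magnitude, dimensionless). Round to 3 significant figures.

Taking MW-1 as reference: MW-2−MW-1 = (-55, 70, -0.21); MW-3−MW-1 = (170, 275, -0.71).
Solve a·Δx + b·Δy = Δh: det = (-55)·275 − 170·70 = -27025.
∂h/∂x = [(-0.21)·275 − (-0.71)·70] / -27025 = +0.0002979
∂h/∂y = [(-55)·(-0.71) − 170·(-0.21)] / -27025 = -0.002766
|∇h| = √(0.0002979² + -0.002766²) = 0.002782

0.00278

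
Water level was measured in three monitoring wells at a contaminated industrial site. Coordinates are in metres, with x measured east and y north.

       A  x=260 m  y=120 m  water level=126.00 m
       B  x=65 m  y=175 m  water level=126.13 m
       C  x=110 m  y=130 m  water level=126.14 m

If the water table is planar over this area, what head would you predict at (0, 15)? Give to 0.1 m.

126.4 m

Differences from A: to B (Δx, Δy, Δh) = (-195, 55, +0.13); to C = (-150, 10, +0.14).
Determinant of the coordinate differences = (-195)·10 − (-150)·55 = 6300.
∂h/∂x = [(+0.13)·10 − (+0.14)·55] / 6300 = -0.001016
∂h/∂y = [(-195)·(+0.14) − (-150)·(+0.13)] / 6300 = -0.001238
h(0, 15) = 126.00 + (-0.001016)·(-260) + (-0.001238)·(-105) = 126.00 +0.264 +0.130 = 126.394 m.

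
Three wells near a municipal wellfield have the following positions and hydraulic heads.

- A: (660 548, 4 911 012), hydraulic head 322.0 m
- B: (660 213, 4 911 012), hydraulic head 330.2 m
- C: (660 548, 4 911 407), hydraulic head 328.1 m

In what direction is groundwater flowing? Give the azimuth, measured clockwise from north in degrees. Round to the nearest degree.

∂h/∂x = (330.2 − 322.0) / (660213 − 660548) = -0.02448
∂h/∂y = (328.1 − 322.0) / (4911407 − 4911012) = +0.01544
Flow direction (−∇h) has components (+0.02448 E, -0.01544 N).
Azimuth = atan2(E, N) = atan2(+0.02448, -0.01544) = 122.2° ≈ 122°.

122°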